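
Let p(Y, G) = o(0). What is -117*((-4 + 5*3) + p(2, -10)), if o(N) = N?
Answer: -1287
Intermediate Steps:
p(Y, G) = 0
-117*((-4 + 5*3) + p(2, -10)) = -117*((-4 + 5*3) + 0) = -117*((-4 + 15) + 0) = -117*(11 + 0) = -117*11 = -1287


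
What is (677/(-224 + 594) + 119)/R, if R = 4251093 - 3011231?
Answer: 3439/35288380 ≈ 9.7454e-5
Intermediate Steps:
R = 1239862
(677/(-224 + 594) + 119)/R = (677/(-224 + 594) + 119)/1239862 = (677/370 + 119)*(1/1239862) = (44707/370)*(1/1239862) = 3439/35288380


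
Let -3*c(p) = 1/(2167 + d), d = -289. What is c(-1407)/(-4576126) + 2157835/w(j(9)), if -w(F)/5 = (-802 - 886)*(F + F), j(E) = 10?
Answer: 2781653649467497/217599184380960 ≈ 12.783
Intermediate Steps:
w(F) = 16880*F (w(F) = -5*(-802 - 886)*(F + F) = -(-8440)*2*F = -(-16880)*F = 16880*F)
c(p) = -1/5634 (c(p) = -1/(3*(2167 - 289)) = -1/3/1878 = -1/3*1/1878 = -1/5634)
c(-1407)/(-4576126) + 2157835/w(j(9)) = -1/5634/(-4576126) + 2157835/((16880*10)) = -1/5634*(-1/4576126) + 2157835/168800 = 1/25781893884 + 2157835*(1/168800) = 1/25781893884 + 431567/33760 = 2781653649467497/217599184380960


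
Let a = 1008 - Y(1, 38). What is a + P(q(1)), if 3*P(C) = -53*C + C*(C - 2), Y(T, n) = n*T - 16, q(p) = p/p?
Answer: 968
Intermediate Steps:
q(p) = 1
Y(T, n) = -16 + T*n (Y(T, n) = T*n - 16 = -16 + T*n)
P(C) = -53*C/3 + C*(-2 + C)/3 (P(C) = (-53*C + C*(C - 2))/3 = (-53*C + C*(-2 + C))/3 = -53*C/3 + C*(-2 + C)/3)
a = 986 (a = 1008 - (-16 + 1*38) = 1008 - (-16 + 38) = 1008 - 1*22 = 1008 - 22 = 986)
a + P(q(1)) = 986 + (1/3)*1*(-55 + 1) = 986 + (1/3)*1*(-54) = 986 - 18 = 968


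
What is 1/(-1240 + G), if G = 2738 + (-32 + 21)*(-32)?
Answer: 1/1850 ≈ 0.00054054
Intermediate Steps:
G = 3090 (G = 2738 - 11*(-32) = 2738 + 352 = 3090)
1/(-1240 + G) = 1/(-1240 + 3090) = 1/1850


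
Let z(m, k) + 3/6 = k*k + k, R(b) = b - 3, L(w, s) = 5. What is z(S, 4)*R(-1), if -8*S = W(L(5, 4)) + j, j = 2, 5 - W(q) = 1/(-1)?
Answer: -78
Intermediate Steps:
W(q) = 6 (W(q) = 5 - 1/(-1) = 5 - (-1) = 5 - 1*(-1) = 5 + 1 = 6)
R(b) = -3 + b
S = -1 (S = -(6 + 2)/8 = -⅛*8 = -1)
z(m, k) = -½ + k + k² (z(m, k) = -½ + (k*k + k) = -½ + (k² + k) = -½ + (k + k²) = -½ + k + k²)
z(S, 4)*R(-1) = (-½ + 4 + 4²)*(-3 - 1) = (-½ + 4 + 16)*(-4) = (39/2)*(-4) = -78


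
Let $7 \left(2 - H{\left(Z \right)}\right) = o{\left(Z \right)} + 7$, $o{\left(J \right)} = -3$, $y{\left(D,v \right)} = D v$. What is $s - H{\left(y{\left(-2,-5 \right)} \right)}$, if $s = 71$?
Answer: $\frac{487}{7} \approx 69.571$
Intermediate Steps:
$H{\left(Z \right)} = \frac{10}{7}$ ($H{\left(Z \right)} = 2 - \frac{-3 + 7}{7} = 2 - \frac{4}{7} = \frac{10}{7}$)
$s - H{\left(y{\left(-2,-5 \right)} \right)} = 71 - \frac{10}{7} = \frac{487}{7}$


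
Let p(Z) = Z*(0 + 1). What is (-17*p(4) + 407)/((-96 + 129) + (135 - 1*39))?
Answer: 113/43 ≈ 2.6279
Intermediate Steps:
p(Z) = Z (p(Z) = Z*1 = Z)
(-17*p(4) + 407)/((-96 + 129) + (135 - 1*39)) = (-17*4 + 407)/((-96 + 129) + (135 - 1*39)) = (-68 + 407)/(33 + (135 - 39)) = 339/(33 + 96) = 339/129 = 339*(1/129) = 113/43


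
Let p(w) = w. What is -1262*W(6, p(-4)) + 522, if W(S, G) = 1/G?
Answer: 1675/2 ≈ 837.50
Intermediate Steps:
-1262*W(6, p(-4)) + 522 = -1262/(-4) + 522 = -1262*(-¼) + 522 = 631/2 + 522 = 1675/2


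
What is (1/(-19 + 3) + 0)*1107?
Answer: -1107/16 ≈ -69.188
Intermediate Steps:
(1/(-19 + 3) + 0)*1107 = (1/(-16) + 0)*1107 = (-1/16 + 0)*1107 = -1/16*1107 = -1107/16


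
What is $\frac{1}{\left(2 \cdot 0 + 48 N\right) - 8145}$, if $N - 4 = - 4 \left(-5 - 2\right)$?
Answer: $- \frac{1}{6609} \approx -0.00015131$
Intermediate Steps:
$N = 32$ ($N = 4 - 4 \left(-5 - 2\right) = 4 - -28 = 4 + 28 = 32$)
$\frac{1}{\left(2 \cdot 0 + 48 N\right) - 8145} = \frac{1}{\left(2 \cdot 0 + 48 \cdot 32\right) - 8145} = \frac{1}{\left(0 + 1536\right) - 8145} = \frac{1}{1536 - 8145} = \frac{1}{-6609} = - \frac{1}{6609}$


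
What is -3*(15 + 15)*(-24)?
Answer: 2160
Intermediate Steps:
-3*(15 + 15)*(-24) = -3*30*(-24) = -90*(-24) = 2160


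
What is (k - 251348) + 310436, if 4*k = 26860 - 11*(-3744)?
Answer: 76099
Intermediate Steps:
k = 17011 (k = (26860 - 11*(-3744))/4 = (26860 - 1*(-41184))/4 = (26860 + 41184)/4 = (¼)*68044 = 17011)
(k - 251348) + 310436 = (17011 - 251348) + 310436 = -234337 + 310436 = 76099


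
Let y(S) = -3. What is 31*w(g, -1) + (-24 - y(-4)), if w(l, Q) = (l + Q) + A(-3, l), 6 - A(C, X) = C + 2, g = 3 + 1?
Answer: 289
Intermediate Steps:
g = 4
A(C, X) = 4 - C (A(C, X) = 6 - (C + 2) = 6 - (2 + C) = 6 + (-2 - C) = 4 - C)
w(l, Q) = 7 + Q + l (w(l, Q) = (l + Q) + (4 - 1*(-3)) = (Q + l) + (4 + 3) = (Q + l) + 7 = 7 + Q + l)
31*w(g, -1) + (-24 - y(-4)) = 31*(7 - 1 + 4) + (-24 - 1*(-3)) = 31*10 + (-24 + 3) = 310 - 21 = 289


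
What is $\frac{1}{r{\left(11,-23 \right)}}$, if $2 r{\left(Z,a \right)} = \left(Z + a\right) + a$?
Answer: $- \frac{2}{35} \approx -0.057143$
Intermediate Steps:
$r{\left(Z,a \right)} = a + \frac{Z}{2}$ ($r{\left(Z,a \right)} = \frac{\left(Z + a\right) + a}{2} = \frac{Z + 2 a}{2} = a + \frac{Z}{2}$)
$\frac{1}{r{\left(11,-23 \right)}} = \frac{1}{-23 + \frac{1}{2} \cdot 11} = \frac{1}{-23 + \frac{11}{2}} = \frac{1}{- \frac{35}{2}} = - \frac{2}{35}$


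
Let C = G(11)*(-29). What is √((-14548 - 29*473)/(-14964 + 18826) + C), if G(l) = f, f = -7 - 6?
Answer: √5513812158/3862 ≈ 19.227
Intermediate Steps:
f = -13
G(l) = -13
C = 377 (C = -13*(-29) = 377)
√((-14548 - 29*473)/(-14964 + 18826) + C) = √((-14548 - 29*473)/(-14964 + 18826) + 377) = √((-14548 - 13717)/3862 + 377) = √(-28265*1/3862 + 377) = √(-28265/3862 + 377) = √(1427709/3862) = √5513812158/3862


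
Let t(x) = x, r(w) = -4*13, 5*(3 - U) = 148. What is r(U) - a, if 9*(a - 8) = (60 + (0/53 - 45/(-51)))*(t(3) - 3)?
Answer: -60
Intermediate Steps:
U = -133/5 (U = 3 - ⅕*148 = 3 - 148/5 = -133/5 ≈ -26.600)
r(w) = -52
a = 8 (a = 8 + ((60 + (0/53 - 45/(-51)))*(3 - 3))/9 = 8 + ((60 + (0*(1/53) - 45*(-1/51)))*0)/9 = 8 + ((60 + (0 + 15/17))*0)/9 = 8 + ((60 + 15/17)*0)/9 = 8 + ((1035/17)*0)/9 = 8 + (⅑)*0 = 8 + 0 = 8)
r(U) - a = -52 - 1*8 = -52 - 8 = -60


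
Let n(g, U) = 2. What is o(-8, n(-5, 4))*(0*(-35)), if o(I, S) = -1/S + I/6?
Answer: 0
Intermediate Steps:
o(I, S) = -1/S + I/6 (o(I, S) = -1/S + I*(1/6) = -1/S + I/6)
o(-8, n(-5, 4))*(0*(-35)) = (-1/2 + (1/6)*(-8))*(0*(-35)) = (-1*1/2 - 4/3)*0 = (-1/2 - 4/3)*0 = -11/6*0 = 0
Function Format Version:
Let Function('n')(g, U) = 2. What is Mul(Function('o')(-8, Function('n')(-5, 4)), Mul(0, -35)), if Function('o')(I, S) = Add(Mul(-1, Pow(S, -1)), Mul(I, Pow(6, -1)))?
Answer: 0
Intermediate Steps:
Function('o')(I, S) = Add(Mul(-1, Pow(S, -1)), Mul(Rational(1, 6), I)) (Function('o')(I, S) = Add(Mul(-1, Pow(S, -1)), Mul(I, Rational(1, 6))) = Add(Mul(-1, Pow(S, -1)), Mul(Rational(1, 6), I)))
Mul(Function('o')(-8, Function('n')(-5, 4)), Mul(0, -35)) = Mul(Add(Mul(-1, Pow(2, -1)), Mul(Rational(1, 6), -8)), Mul(0, -35)) = Mul(Add(Mul(-1, Rational(1, 2)), Rational(-4, 3)), 0) = Mul(Add(Rational(-1, 2), Rational(-4, 3)), 0) = Mul(Rational(-11, 6), 0) = 0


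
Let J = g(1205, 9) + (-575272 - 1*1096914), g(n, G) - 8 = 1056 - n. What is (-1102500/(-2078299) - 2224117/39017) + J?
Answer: -135611890227081624/81088992083 ≈ -1.6724e+6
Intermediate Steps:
g(n, G) = 1064 - n (g(n, G) = 8 + (1056 - n) = 1064 - n)
J = -1672327 (J = (1064 - 1*1205) + (-575272 - 1*1096914) = (1064 - 1205) + (-575272 - 1096914) = -141 - 1672186 = -1672327)
(-1102500/(-2078299) - 2224117/39017) + J = (-1102500/(-2078299) - 2224117/39017) - 1672327 = (-1102500*(-1/2078299) - 2224117*1/39017) - 1672327 = (1102500/2078299 - 2224117/39017) - 1672327 = -4579363894483/81088992083 - 1672327 = -135611890227081624/81088992083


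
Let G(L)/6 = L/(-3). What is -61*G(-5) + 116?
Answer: -494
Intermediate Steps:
G(L) = -2*L (G(L) = 6*(L/(-3)) = 6*(L*(-1/3)) = 6*(-L/3) = -2*L)
-61*G(-5) + 116 = -(-122)*(-5) + 116 = -61*10 + 116 = -610 + 116 = -494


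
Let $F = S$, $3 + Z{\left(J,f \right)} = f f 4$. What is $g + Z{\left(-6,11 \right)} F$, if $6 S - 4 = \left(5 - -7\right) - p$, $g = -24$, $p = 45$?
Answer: $- \frac{14093}{6} \approx -2348.8$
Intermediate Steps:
$Z{\left(J,f \right)} = -3 + 4 f^{2}$ ($Z{\left(J,f \right)} = -3 + f f 4 = -3 + f^{2} \cdot 4 = -3 + 4 f^{2}$)
$S = - \frac{29}{6}$ ($S = \frac{2}{3} + \frac{\left(5 - -7\right) - 45}{6} = \frac{2}{3} + \frac{\left(5 + 7\right) - 45}{6} = \frac{2}{3} + \frac{12 - 45}{6} = \frac{2}{3} + \frac{1}{6} \left(-33\right) = \frac{2}{3} - \frac{11}{2} = - \frac{29}{6} \approx -4.8333$)
$F = - \frac{29}{6} \approx -4.8333$
$g + Z{\left(-6,11 \right)} F = -24 + \left(-3 + 4 \cdot 11^{2}\right) \left(- \frac{29}{6}\right) = -24 + \left(-3 + 4 \cdot 121\right) \left(- \frac{29}{6}\right) = -24 + \left(-3 + 484\right) \left(- \frac{29}{6}\right) = -24 + 481 \left(- \frac{29}{6}\right) = -24 - \frac{13949}{6} = - \frac{14093}{6}$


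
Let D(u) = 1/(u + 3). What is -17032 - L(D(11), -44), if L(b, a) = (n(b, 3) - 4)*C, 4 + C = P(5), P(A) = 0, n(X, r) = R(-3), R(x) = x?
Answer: -17060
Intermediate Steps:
n(X, r) = -3
C = -4 (C = -4 + 0 = -4)
D(u) = 1/(3 + u)
L(b, a) = 28 (L(b, a) = (-3 - 4)*(-4) = -7*(-4) = 28)
-17032 - L(D(11), -44) = -17032 - 1*28 = -17032 - 28 = -17060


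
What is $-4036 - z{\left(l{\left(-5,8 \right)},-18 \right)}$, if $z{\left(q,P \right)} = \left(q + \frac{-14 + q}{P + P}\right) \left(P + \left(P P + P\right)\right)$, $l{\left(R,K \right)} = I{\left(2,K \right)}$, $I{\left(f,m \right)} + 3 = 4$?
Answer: $-4428$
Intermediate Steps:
$I{\left(f,m \right)} = 1$ ($I{\left(f,m \right)} = -3 + 4 = 1$)
$l{\left(R,K \right)} = 1$
$z{\left(q,P \right)} = \left(q + \frac{-14 + q}{2 P}\right) \left(P^{2} + 2 P\right)$ ($z{\left(q,P \right)} = \left(q + \frac{-14 + q}{2 P}\right) \left(P + \left(P^{2} + P\right)\right) = \left(q + \left(-14 + q\right) \frac{1}{2 P}\right) \left(P + \left(P + P^{2}\right)\right) = \left(q + \frac{-14 + q}{2 P}\right) \left(P^{2} + 2 P\right)$)
$-4036 - z{\left(l{\left(-5,8 \right)},-18 \right)} = -4036 - \left(-14 + 1 - -126 + 1 \left(-18\right)^{2} + \frac{5}{2} \left(-18\right) 1\right) = -4036 - \left(-14 + 1 + 126 + 1 \cdot 324 - 45\right) = -4036 - \left(-14 + 1 + 126 + 324 - 45\right) = -4036 - 392 = -4428$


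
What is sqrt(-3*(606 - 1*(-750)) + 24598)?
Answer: sqrt(20530) ≈ 143.28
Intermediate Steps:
sqrt(-3*(606 - 1*(-750)) + 24598) = sqrt(-3*(606 + 750) + 24598) = sqrt(-3*1356 + 24598) = sqrt(-4068 + 24598) = sqrt(20530)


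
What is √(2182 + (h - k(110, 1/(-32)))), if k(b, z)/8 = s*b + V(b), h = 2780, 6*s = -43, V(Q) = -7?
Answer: √101922/3 ≈ 106.42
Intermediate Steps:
s = -43/6 (s = (⅙)*(-43) = -43/6 ≈ -7.1667)
k(b, z) = -56 - 172*b/3 (k(b, z) = 8*(-43*b/6 - 7) = 8*(-7 - 43*b/6) = -56 - 172*b/3)
√(2182 + (h - k(110, 1/(-32)))) = √(2182 + (2780 - (-56 - 172/3*110))) = √(2182 + (2780 - (-56 - 18920/3))) = √(2182 + (2780 - 1*(-19088/3))) = √(2182 + (2780 + 19088/3)) = √(2182 + 27428/3) = √(33974/3) = √101922/3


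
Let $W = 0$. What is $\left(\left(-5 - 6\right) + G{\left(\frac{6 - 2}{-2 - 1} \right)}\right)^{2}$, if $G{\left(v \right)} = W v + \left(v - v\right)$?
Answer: $121$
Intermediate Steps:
$G{\left(v \right)} = 0$ ($G{\left(v \right)} = 0 v + \left(v - v\right) = 0 + 0 = 0$)
$\left(\left(-5 - 6\right) + G{\left(\frac{6 - 2}{-2 - 1} \right)}\right)^{2} = \left(\left(-5 - 6\right) + 0\right)^{2} = \left(-11 + 0\right)^{2} = \left(-11\right)^{2} = 121$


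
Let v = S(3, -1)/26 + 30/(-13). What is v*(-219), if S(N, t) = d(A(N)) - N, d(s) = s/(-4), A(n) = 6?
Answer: 28251/52 ≈ 543.29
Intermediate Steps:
d(s) = -s/4 (d(s) = s*(-¼) = -s/4)
S(N, t) = -3/2 - N (S(N, t) = -¼*6 - N = -3/2 - N)
v = -129/52 (v = (-3/2 - 1*3)/26 + 30/(-13) = (-3/2 - 3)*(1/26) + 30*(-1/13) = -9/2*1/26 - 30/13 = -9/52 - 30/13 = -129/52 ≈ -2.4808)
v*(-219) = -129/52*(-219) = 28251/52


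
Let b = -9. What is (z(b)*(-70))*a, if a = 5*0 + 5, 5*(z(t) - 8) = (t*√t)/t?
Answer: -2800 - 210*I ≈ -2800.0 - 210.0*I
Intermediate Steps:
z(t) = 8 + √t/5 (z(t) = 8 + ((t*√t)/t)/5 = 8 + (t^(3/2)/t)/5 = 8 + √t/5)
a = 5 (a = 0 + 5 = 5)
(z(b)*(-70))*a = ((8 + √(-9)/5)*(-70))*5 = ((8 + (3*I)/5)*(-70))*5 = ((8 + 3*I/5)*(-70))*5 = (-560 - 42*I)*5 = -2800 - 210*I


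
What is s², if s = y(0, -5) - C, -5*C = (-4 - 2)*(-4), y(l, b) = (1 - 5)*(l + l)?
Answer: 576/25 ≈ 23.040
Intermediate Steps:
y(l, b) = -8*l
C = -24/5 (C = -(-4 - 2)*(-4)/5 = -(-6)*(-4)/5 = -⅕*24 = -24/5 ≈ -4.8000)
s = 24/5 (s = -8*0 - 1*(-24/5) = 0 + 24/5 = 24/5 ≈ 4.8000)
s² = (24/5)² = 576/25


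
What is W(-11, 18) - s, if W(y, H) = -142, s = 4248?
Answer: -4390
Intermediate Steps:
W(-11, 18) - s = -142 - 1*4248 = -142 - 4248 = -4390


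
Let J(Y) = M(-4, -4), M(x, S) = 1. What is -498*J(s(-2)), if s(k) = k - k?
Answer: -498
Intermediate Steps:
s(k) = 0
J(Y) = 1
-498*J(s(-2)) = -498*1 = -498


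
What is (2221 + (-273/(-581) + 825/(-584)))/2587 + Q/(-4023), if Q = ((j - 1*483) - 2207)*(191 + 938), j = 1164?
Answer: 216473750796755/504472388472 ≈ 429.11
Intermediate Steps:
Q = -1722854 (Q = ((1164 - 1*483) - 2207)*(191 + 938) = ((1164 - 483) - 2207)*1129 = (681 - 2207)*1129 = -1526*1129 = -1722854)
(2221 + (-273/(-581) + 825/(-584)))/2587 + Q/(-4023) = (2221 + (-273/(-581) + 825/(-584)))/2587 - 1722854/(-4023) = (2221 + (-273*(-1/581) + 825*(-1/584)))*(1/2587) - 1722854*(-1/4023) = (2221 + (39/83 - 825/584))*(1/2587) + 1722854/4023 = (2221 - 45699/48472)*(1/2587) + 1722854/4023 = (107610613/48472)*(1/2587) + 1722854/4023 = 107610613/125397064 + 1722854/4023 = 216473750796755/504472388472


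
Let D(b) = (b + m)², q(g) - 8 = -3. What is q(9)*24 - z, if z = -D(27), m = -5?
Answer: 604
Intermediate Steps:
q(g) = 5 (q(g) = 8 - 3 = 5)
D(b) = (-5 + b)² (D(b) = (b - 5)² = (-5 + b)²)
z = -484 (z = -(-5 + 27)² = -1*22² = -1*484 = -484)
q(9)*24 - z = 5*24 - 1*(-484) = 120 + 484 = 604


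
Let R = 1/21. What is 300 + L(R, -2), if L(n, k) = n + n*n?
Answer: 132322/441 ≈ 300.05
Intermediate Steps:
R = 1/21 ≈ 0.047619
L(n, k) = n + n²
300 + L(R, -2) = 300 + (1 + 1/21)/21 = 300 + (1/21)*(22/21) = 300 + 22/441 = 132322/441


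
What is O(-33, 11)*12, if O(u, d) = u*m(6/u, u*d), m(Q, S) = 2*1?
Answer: -792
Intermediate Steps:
m(Q, S) = 2
O(u, d) = 2*u (O(u, d) = u*2 = 2*u)
O(-33, 11)*12 = (2*(-33))*12 = -66*12 = -792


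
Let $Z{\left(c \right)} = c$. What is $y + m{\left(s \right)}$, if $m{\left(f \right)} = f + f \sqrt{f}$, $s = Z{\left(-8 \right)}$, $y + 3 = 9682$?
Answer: $9671 - 16 i \sqrt{2} \approx 9671.0 - 22.627 i$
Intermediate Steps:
$y = 9679$ ($y = -3 + 9682 = 9679$)
$s = -8$
$m{\left(f \right)} = f + f^{\frac{3}{2}}$
$y + m{\left(s \right)} = 9679 - \left(8 - \left(-8\right)^{\frac{3}{2}}\right) = 9679 - \left(8 + 16 i \sqrt{2}\right) = 9671 - 16 i \sqrt{2}$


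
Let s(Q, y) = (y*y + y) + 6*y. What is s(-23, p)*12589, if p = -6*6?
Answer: 13142916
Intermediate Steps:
p = -36
s(Q, y) = y² + 7*y (s(Q, y) = (y² + y) + 6*y = (y + y²) + 6*y = y² + 7*y)
s(-23, p)*12589 = -36*(7 - 36)*12589 = -36*(-29)*12589 = 1044*12589 = 13142916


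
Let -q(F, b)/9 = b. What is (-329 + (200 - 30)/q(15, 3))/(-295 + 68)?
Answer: 9053/6129 ≈ 1.4771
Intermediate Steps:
q(F, b) = -9*b
(-329 + (200 - 30)/q(15, 3))/(-295 + 68) = (-329 + (200 - 30)/((-9*3)))/(-295 + 68) = (-329 + 170/(-27))/(-227) = (-329 + 170*(-1/27))*(-1/227) = (-329 - 170/27)*(-1/227) = -9053/27*(-1/227) = 9053/6129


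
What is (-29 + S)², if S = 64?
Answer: 1225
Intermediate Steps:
(-29 + S)² = (-29 + 64)² = 35² = 1225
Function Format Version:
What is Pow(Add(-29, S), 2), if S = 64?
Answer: 1225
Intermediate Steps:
Pow(Add(-29, S), 2) = Pow(Add(-29, 64), 2) = Pow(35, 2) = 1225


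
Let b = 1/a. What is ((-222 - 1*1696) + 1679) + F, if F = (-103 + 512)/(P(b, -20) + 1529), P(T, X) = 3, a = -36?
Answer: -365739/1532 ≈ -238.73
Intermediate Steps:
b = -1/36 (b = 1/(-36) = -1/36 ≈ -0.027778)
F = 409/1532 (F = (-103 + 512)/(3 + 1529) = 409/1532 ≈ 0.26697)
((-222 - 1*1696) + 1679) + F = ((-222 - 1*1696) + 1679) + 409/1532 = ((-222 - 1696) + 1679) + 409/1532 = (-1918 + 1679) + 409/1532 = -239 + 409/1532 = -365739/1532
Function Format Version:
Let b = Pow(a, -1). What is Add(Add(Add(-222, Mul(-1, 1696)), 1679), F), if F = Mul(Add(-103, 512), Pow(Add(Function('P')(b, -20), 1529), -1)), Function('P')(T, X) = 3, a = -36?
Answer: Rational(-365739, 1532) ≈ -238.73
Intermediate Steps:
b = Rational(-1, 36) (b = Pow(-36, -1) = Rational(-1, 36) ≈ -0.027778)
F = Rational(409, 1532) (F = Mul(Add(-103, 512), Pow(Add(3, 1529), -1)) = Mul(409, Pow(1532, -1)) = Mul(409, Rational(1, 1532)) = Rational(409, 1532) ≈ 0.26697)
Add(Add(Add(-222, Mul(-1, 1696)), 1679), F) = Add(Add(Add(-222, Mul(-1, 1696)), 1679), Rational(409, 1532)) = Add(Add(Add(-222, -1696), 1679), Rational(409, 1532)) = Add(Add(-1918, 1679), Rational(409, 1532)) = Add(-239, Rational(409, 1532)) = Rational(-365739, 1532)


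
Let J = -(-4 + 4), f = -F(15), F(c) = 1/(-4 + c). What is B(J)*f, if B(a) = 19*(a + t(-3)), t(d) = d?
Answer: 57/11 ≈ 5.1818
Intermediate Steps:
f = -1/11 (f = -1/(-4 + 15) = -1/11 ≈ -0.090909)
J = 0 (J = -1*0 = 0)
B(a) = -57 + 19*a (B(a) = 19*(a - 3) = 19*(-3 + a) = -57 + 19*a)
B(J)*f = (-57 + 19*0)*(-1/11) = (-57 + 0)*(-1/11) = -57*(-1/11) = 57/11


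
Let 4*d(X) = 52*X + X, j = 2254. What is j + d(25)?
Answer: 10341/4 ≈ 2585.3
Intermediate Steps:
d(X) = 53*X/4 (d(X) = (52*X + X)/4 = (53*X)/4 = 53*X/4)
j + d(25) = 2254 + (53/4)*25 = 2254 + 1325/4 = 10341/4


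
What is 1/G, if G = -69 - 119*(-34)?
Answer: 1/3977 ≈ 0.00025145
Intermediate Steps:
G = 3977 (G = -69 + 4046 = 3977)
1/G = 1/3977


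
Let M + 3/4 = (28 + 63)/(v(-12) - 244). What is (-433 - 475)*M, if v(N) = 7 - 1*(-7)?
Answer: 119629/115 ≈ 1040.3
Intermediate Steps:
v(N) = 14 (v(N) = 7 + 7 = 14)
M = -527/460 (M = -¾ + (28 + 63)/(14 - 244) = -¾ + 91/(-230) = -¾ + 91*(-1/230) = -¾ - 91/230 = -527/460 ≈ -1.1457)
(-433 - 475)*M = (-433 - 475)*(-527/460) = -908*(-527/460) = 119629/115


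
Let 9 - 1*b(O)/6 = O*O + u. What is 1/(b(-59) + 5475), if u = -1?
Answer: -1/15351 ≈ -6.5142e-5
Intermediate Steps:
b(O) = 60 - 6*O**2 (b(O) = 54 - 6*(O*O - 1) = 54 - 6*(O**2 - 1) = 54 - 6*(-1 + O**2) = 54 + (6 - 6*O**2) = 60 - 6*O**2)
1/(b(-59) + 5475) = 1/((60 - 6*(-59)**2) + 5475) = 1/((60 - 6*3481) + 5475) = 1/((60 - 20886) + 5475) = 1/(-20826 + 5475) = 1/(-15351) = -1/15351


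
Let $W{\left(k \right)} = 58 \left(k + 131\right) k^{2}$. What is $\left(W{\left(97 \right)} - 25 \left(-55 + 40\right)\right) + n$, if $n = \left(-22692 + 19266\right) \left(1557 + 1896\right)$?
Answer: $112595013$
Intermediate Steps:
$W{\left(k \right)} = k^{2} \left(7598 + 58 k\right)$ ($W{\left(k \right)} = 58 \left(131 + k\right) k^{2} = \left(7598 + 58 k\right) k^{2} = k^{2} \left(7598 + 58 k\right)$)
$n = -11829978$ ($n = \left(-3426\right) 3453 = -11829978$)
$\left(W{\left(97 \right)} - 25 \left(-55 + 40\right)\right) + n = \left(58 \cdot 97^{2} \left(131 + 97\right) - 25 \left(-55 + 40\right)\right) - 11829978 = \left(58 \cdot 9409 \cdot 228 - 25 \left(-15\right)\right) - 11829978 = \left(124424616 - -375\right) - 11829978 = \left(124424616 + 375\right) - 11829978 = 124424991 - 11829978 = 112595013$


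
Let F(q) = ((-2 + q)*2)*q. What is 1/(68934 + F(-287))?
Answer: 1/234820 ≈ 4.2586e-6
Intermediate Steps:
F(q) = q*(-4 + 2*q) (F(q) = (-4 + 2*q)*q = q*(-4 + 2*q))
1/(68934 + F(-287)) = 1/(68934 + 2*(-287)*(-2 - 287)) = 1/(68934 + 2*(-287)*(-289)) = 1/(68934 + 165886) = 1/234820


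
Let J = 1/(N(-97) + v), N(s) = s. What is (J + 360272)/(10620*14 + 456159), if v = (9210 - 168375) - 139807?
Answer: 35915395589/60296198297 ≈ 0.59565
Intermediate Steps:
v = -298972 (v = -159165 - 139807 = -298972)
J = -1/299069 (J = 1/(-97 - 298972) = 1/(-299069) = -1/299069 ≈ -3.3437e-6)
(J + 360272)/(10620*14 + 456159) = (-1/299069 + 360272)/(10620*14 + 456159) = 107746186767/(299069*(148680 + 456159)) = (107746186767/299069)/604839 = (107746186767/299069)*(1/604839) = 35915395589/60296198297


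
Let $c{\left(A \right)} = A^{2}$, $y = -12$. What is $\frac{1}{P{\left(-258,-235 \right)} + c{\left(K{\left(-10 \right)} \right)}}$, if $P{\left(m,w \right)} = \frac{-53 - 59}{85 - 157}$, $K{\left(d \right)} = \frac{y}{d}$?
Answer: $\frac{225}{674} \approx 0.33383$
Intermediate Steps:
$K{\left(d \right)} = - \frac{12}{d}$
$P{\left(m,w \right)} = \frac{14}{9}$ ($P{\left(m,w \right)} = - \frac{112}{-72} = \left(-112\right) \left(- \frac{1}{72}\right) = \frac{14}{9}$)
$\frac{1}{P{\left(-258,-235 \right)} + c{\left(K{\left(-10 \right)} \right)}} = \frac{1}{\frac{14}{9} + \left(- \frac{12}{-10}\right)^{2}} = \frac{1}{\frac{14}{9} + \left(\left(-12\right) \left(- \frac{1}{10}\right)\right)^{2}} = \frac{1}{\frac{14}{9} + \left(\frac{6}{5}\right)^{2}} = \frac{1}{\frac{14}{9} + \frac{36}{25}} = \frac{1}{\frac{674}{225}} = \frac{225}{674}$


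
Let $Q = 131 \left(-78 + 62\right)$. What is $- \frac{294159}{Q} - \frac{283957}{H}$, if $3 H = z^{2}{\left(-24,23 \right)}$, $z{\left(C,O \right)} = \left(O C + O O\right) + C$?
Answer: $- \frac{1135724385}{4630064} \approx -245.29$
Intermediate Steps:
$Q = -2096$ ($Q = 131 \left(-16\right) = -2096$)
$z{\left(C,O \right)} = C + O^{2} + C O$ ($z{\left(C,O \right)} = \left(C O + O^{2}\right) + C = \left(O^{2} + C O\right) + C = C + O^{2} + C O$)
$H = \frac{2209}{3}$ ($H = \frac{\left(-24 + 23^{2} - 552\right)^{2}}{3} = \frac{\left(-24 + 529 - 552\right)^{2}}{3} = \frac{\left(-47\right)^{2}}{3} = \frac{1}{3} \cdot 2209 = \frac{2209}{3} \approx 736.33$)
$- \frac{294159}{Q} - \frac{283957}{H} = - \frac{294159}{-2096} - \frac{283957}{\frac{2209}{3}} = \left(-294159\right) \left(- \frac{1}{2096}\right) - \frac{851871}{2209} = \frac{294159}{2096} - \frac{851871}{2209} = - \frac{1135724385}{4630064}$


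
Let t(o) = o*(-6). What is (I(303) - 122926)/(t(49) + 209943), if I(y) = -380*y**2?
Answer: -35010346/209649 ≈ -167.00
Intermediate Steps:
t(o) = -6*o
(I(303) - 122926)/(t(49) + 209943) = (-380*303**2 - 122926)/(-6*49 + 209943) = (-380*91809 - 122926)/(-294 + 209943) = (-34887420 - 122926)/209649 = -35010346*1/209649 = -35010346/209649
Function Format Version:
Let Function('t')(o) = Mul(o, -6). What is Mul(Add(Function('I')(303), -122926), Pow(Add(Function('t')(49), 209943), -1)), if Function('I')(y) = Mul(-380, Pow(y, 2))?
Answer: Rational(-35010346, 209649) ≈ -167.00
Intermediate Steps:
Function('t')(o) = Mul(-6, o)
Mul(Add(Function('I')(303), -122926), Pow(Add(Function('t')(49), 209943), -1)) = Mul(Add(Mul(-380, Pow(303, 2)), -122926), Pow(Add(Mul(-6, 49), 209943), -1)) = Mul(Add(Mul(-380, 91809), -122926), Pow(Add(-294, 209943), -1)) = Mul(Add(-34887420, -122926), Pow(209649, -1)) = Mul(-35010346, Rational(1, 209649)) = Rational(-35010346, 209649)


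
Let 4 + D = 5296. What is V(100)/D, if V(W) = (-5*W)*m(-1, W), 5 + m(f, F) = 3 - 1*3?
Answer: 625/1323 ≈ 0.47241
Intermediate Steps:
D = 5292 (D = -4 + 5296 = 5292)
m(f, F) = -5 (m(f, F) = -5 + (3 - 1*3) = -5 + (3 - 3) = -5 + 0 = -5)
V(W) = 25*W (V(W) = -5*W*(-5) = 25*W)
V(100)/D = (25*100)/5292 = 2500*(1/5292) = 625/1323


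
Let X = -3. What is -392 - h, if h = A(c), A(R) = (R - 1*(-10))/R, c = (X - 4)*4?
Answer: -5497/14 ≈ -392.64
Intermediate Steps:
c = -28 (c = (-3 - 4)*4 = -7*4 = -28)
A(R) = (10 + R)/R (A(R) = (R + 10)/R = (10 + R)/R)
h = 9/14 (h = (10 - 28)/(-28) = -1/28*(-18) = 9/14 ≈ 0.64286)
-392 - h = -392 - 1*9/14 = -392 - 9/14 = -5497/14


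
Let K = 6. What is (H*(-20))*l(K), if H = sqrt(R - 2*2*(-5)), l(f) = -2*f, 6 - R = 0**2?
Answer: 240*sqrt(26) ≈ 1223.8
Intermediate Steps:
R = 6 (R = 6 - 1*0**2 = 6 - 1*0 = 6 + 0 = 6)
H = sqrt(26) (H = sqrt(6 - 2*2*(-5)) = sqrt(6 - 4*(-5)) = sqrt(6 + 20) = sqrt(26) ≈ 5.0990)
(H*(-20))*l(K) = (sqrt(26)*(-20))*(-2*6) = -20*sqrt(26)*(-12) = 240*sqrt(26)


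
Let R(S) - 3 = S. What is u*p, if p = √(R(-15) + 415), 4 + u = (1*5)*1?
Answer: √403 ≈ 20.075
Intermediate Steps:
R(S) = 3 + S
u = 1 (u = -4 + (1*5)*1 = -4 + 5*1 = -4 + 5 = 1)
p = √403 (p = √((3 - 15) + 415) = √(-12 + 415) = √403 ≈ 20.075)
u*p = 1*√403 = √403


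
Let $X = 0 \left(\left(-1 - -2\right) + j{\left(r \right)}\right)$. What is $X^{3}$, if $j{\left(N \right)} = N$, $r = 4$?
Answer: $0$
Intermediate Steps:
$X = 0$ ($X = 0 \left(\left(-1 - -2\right) + 4\right) = 0 \left(\left(-1 + 2\right) + 4\right) = 0 \left(1 + 4\right) = 0 \cdot 5 = 0$)
$X^{3} = 0^{3} = 0$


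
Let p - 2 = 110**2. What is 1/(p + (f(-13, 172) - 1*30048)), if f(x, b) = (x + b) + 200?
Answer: -1/17587 ≈ -5.6860e-5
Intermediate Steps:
f(x, b) = 200 + b + x (f(x, b) = (b + x) + 200 = 200 + b + x)
p = 12102 (p = 2 + 110**2 = 2 + 12100 = 12102)
1/(p + (f(-13, 172) - 1*30048)) = 1/(12102 + ((200 + 172 - 13) - 1*30048)) = 1/(12102 + (359 - 30048)) = 1/(12102 - 29689) = 1/(-17587) = -1/17587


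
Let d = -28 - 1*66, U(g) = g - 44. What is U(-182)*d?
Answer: 21244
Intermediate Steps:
U(g) = -44 + g
d = -94 (d = -28 - 66 = -94)
U(-182)*d = (-44 - 182)*(-94) = -226*(-94) = 21244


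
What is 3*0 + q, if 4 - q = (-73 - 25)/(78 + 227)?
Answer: 1318/305 ≈ 4.3213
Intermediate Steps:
q = 1318/305 (q = 4 - (-73 - 25)/(78 + 227) = 4 - (-98)/305 = 4 - 1*(-98/305) = 4 + 98/305 = 1318/305 ≈ 4.3213)
3*0 + q = 3*0 + 1318/305 = 0 + 1318/305 = 1318/305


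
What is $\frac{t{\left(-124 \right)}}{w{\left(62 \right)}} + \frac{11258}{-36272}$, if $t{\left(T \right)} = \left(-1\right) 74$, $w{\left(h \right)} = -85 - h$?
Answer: $\frac{514601}{2665992} \approx 0.19302$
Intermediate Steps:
$t{\left(T \right)} = -74$
$\frac{t{\left(-124 \right)}}{w{\left(62 \right)}} + \frac{11258}{-36272} = - \frac{74}{-85 - 62} + \frac{11258}{-36272} = - \frac{74}{-85 - 62} + 11258 \left(- \frac{1}{36272}\right) = - \frac{74}{-147} - \frac{5629}{18136} = \left(-74\right) \left(- \frac{1}{147}\right) - \frac{5629}{18136} = \frac{74}{147} - \frac{5629}{18136} = \frac{514601}{2665992}$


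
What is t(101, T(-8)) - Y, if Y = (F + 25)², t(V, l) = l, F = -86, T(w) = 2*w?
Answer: -3737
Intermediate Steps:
Y = 3721 (Y = (-86 + 25)² = (-61)² = 3721)
t(101, T(-8)) - Y = 2*(-8) - 1*3721 = -16 - 3721 = -3737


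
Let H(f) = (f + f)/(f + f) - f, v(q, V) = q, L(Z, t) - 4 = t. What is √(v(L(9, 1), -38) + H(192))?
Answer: I*√186 ≈ 13.638*I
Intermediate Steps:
L(Z, t) = 4 + t
H(f) = 1 - f (H(f) = (2*f)/((2*f)) - f = (2*f)*(1/(2*f)) - f = 1 - f)
√(v(L(9, 1), -38) + H(192)) = √((4 + 1) + (1 - 1*192)) = √(5 + (1 - 192)) = √(5 - 191) = √(-186) = I*√186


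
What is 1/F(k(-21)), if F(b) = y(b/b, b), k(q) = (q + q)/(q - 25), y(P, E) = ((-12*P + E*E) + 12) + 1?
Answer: 529/970 ≈ 0.54536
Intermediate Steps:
y(P, E) = 13 + E² - 12*P (y(P, E) = ((-12*P + E²) + 12) + 1 = ((E² - 12*P) + 12) + 1 = (12 + E² - 12*P) + 1 = 13 + E² - 12*P)
k(q) = 2*q/(-25 + q) (k(q) = (2*q)/(-25 + q) = 2*q/(-25 + q))
F(b) = 1 + b² (F(b) = 13 + b² - 12*b/b = 13 + b² - 12*1 = 13 + b² - 12 = 1 + b²)
1/F(k(-21)) = 1/(1 + (2*(-21)/(-25 - 21))²) = 1/(1 + (2*(-21)/(-46))²) = 1/(1 + (2*(-21)*(-1/46))²) = 1/(1 + (21/23)²) = 1/(1 + 441/529) = 1/(970/529) = 529/970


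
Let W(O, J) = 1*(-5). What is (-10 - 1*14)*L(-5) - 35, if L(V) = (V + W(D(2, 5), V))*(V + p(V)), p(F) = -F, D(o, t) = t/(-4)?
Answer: -35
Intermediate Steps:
D(o, t) = -t/4 (D(o, t) = t*(-1/4) = -t/4)
W(O, J) = -5
L(V) = 0 (L(V) = (V - 5)*(V - V) = (-5 + V)*0 = 0)
(-10 - 1*14)*L(-5) - 35 = (-10 - 1*14)*0 - 35 = (-10 - 14)*0 - 35 = -24*0 - 35 = 0 - 35 = -35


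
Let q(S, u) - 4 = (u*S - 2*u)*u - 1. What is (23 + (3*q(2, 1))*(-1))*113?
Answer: 1582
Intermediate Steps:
q(S, u) = 3 + u*(-2*u + S*u) (q(S, u) = 4 + ((u*S - 2*u)*u - 1) = 4 + ((S*u - 2*u)*u - 1) = 4 + ((-2*u + S*u)*u - 1) = 4 + (u*(-2*u + S*u) - 1) = 4 + (-1 + u*(-2*u + S*u)) = 3 + u*(-2*u + S*u))
(23 + (3*q(2, 1))*(-1))*113 = (23 + (3*(3 - 2*1**2 + 2*1**2))*(-1))*113 = (23 + (3*(3 - 2*1 + 2*1))*(-1))*113 = (23 + (3*(3 - 2 + 2))*(-1))*113 = (23 + (3*3)*(-1))*113 = (23 + 9*(-1))*113 = (23 - 9)*113 = 14*113 = 1582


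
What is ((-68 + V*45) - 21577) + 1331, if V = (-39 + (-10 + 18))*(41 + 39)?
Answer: -131914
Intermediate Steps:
V = -2480 (V = (-39 + 8)*80 = -31*80 = -2480)
((-68 + V*45) - 21577) + 1331 = ((-68 - 2480*45) - 21577) + 1331 = ((-68 - 111600) - 21577) + 1331 = (-111668 - 21577) + 1331 = -133245 + 1331 = -131914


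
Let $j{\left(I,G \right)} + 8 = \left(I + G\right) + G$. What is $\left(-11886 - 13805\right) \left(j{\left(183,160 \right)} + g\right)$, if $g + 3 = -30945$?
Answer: $782368023$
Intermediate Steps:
$g = -30948$ ($g = -3 - 30945 = -30948$)
$j{\left(I,G \right)} = -8 + I + 2 G$ ($j{\left(I,G \right)} = -8 + \left(\left(I + G\right) + G\right) = -8 + \left(\left(G + I\right) + G\right) = -8 + \left(I + 2 G\right) = -8 + I + 2 G$)
$\left(-11886 - 13805\right) \left(j{\left(183,160 \right)} + g\right) = \left(-11886 - 13805\right) \left(\left(-8 + 183 + 2 \cdot 160\right) - 30948\right) = - 25691 \left(\left(-8 + 183 + 320\right) - 30948\right) = - 25691 \left(495 - 30948\right) = \left(-25691\right) \left(-30453\right) = 782368023$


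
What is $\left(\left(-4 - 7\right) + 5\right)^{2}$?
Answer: $36$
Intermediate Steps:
$\left(\left(-4 - 7\right) + 5\right)^{2} = \left(-11 + 5\right)^{2} = \left(-6\right)^{2} = 36$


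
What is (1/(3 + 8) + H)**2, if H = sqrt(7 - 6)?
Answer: 144/121 ≈ 1.1901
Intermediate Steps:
H = 1 (H = sqrt(1) = 1)
(1/(3 + 8) + H)**2 = (1/(3 + 8) + 1)**2 = (1/11 + 1)**2 = (12/11)**2 = 144/121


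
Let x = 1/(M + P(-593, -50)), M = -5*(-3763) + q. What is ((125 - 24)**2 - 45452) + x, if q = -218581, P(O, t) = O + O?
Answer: -7083758953/200952 ≈ -35251.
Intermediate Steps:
P(O, t) = 2*O
M = -199766 (M = -5*(-3763) - 218581 = 18815 - 218581 = -199766)
x = -1/200952 (x = 1/(-199766 + 2*(-593)) = 1/(-199766 - 1186) = 1/(-200952) = -1/200952 ≈ -4.9763e-6)
((125 - 24)**2 - 45452) + x = ((125 - 24)**2 - 45452) - 1/200952 = (101**2 - 45452) - 1/200952 = (10201 - 45452) - 1/200952 = -35251 - 1/200952 = -7083758953/200952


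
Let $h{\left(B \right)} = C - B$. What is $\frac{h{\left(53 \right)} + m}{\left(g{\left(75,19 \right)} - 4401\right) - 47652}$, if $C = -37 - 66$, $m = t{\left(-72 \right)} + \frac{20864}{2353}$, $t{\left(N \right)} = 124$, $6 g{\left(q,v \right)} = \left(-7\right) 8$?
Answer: $\frac{163296}{367508011} \approx 0.00044433$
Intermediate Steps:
$g{\left(q,v \right)} = - \frac{28}{3}$ ($g{\left(q,v \right)} = \frac{\left(-7\right) 8}{6} = \frac{1}{6} \left(-56\right) = - \frac{28}{3}$)
$m = \frac{312636}{2353}$ ($m = 124 + \frac{20864}{2353} = \frac{312636}{2353} \approx 132.87$)
$C = -103$ ($C = -37 - 66 = -103$)
$h{\left(B \right)} = -103 - B$
$\frac{h{\left(53 \right)} + m}{\left(g{\left(75,19 \right)} - 4401\right) - 47652} = \frac{\left(-103 - 53\right) + \frac{312636}{2353}}{\left(- \frac{28}{3} - 4401\right) - 47652} = \frac{\left(-103 - 53\right) + \frac{312636}{2353}}{- \frac{13231}{3} - 47652} = \frac{-156 + \frac{312636}{2353}}{- \frac{156187}{3}} = \left(- \frac{54432}{2353}\right) \left(- \frac{3}{156187}\right) = \frac{163296}{367508011}$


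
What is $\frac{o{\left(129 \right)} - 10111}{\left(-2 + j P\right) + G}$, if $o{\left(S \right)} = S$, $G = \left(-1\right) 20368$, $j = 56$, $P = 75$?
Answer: $\frac{713}{1155} \approx 0.61732$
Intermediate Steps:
$G = -20368$
$\frac{o{\left(129 \right)} - 10111}{\left(-2 + j P\right) + G} = \frac{129 - 10111}{\left(-2 + 56 \cdot 75\right) - 20368} = - \frac{9982}{\left(-2 + 4200\right) - 20368} = - \frac{9982}{4198 - 20368} = - \frac{9982}{-16170} = \left(-9982\right) \left(- \frac{1}{16170}\right) = \frac{713}{1155}$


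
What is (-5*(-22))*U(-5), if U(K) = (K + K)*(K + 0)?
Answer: 5500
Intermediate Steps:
U(K) = 2*K² (U(K) = (2*K)*K = 2*K²)
(-5*(-22))*U(-5) = (-5*(-22))*(2*(-5)²) = 110*(2*25) = 110*50 = 5500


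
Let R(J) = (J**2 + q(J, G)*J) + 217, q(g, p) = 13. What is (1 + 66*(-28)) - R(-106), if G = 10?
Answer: -11922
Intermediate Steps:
R(J) = 217 + J**2 + 13*J (R(J) = (J**2 + 13*J) + 217 = 217 + J**2 + 13*J)
(1 + 66*(-28)) - R(-106) = (1 + 66*(-28)) - (217 + (-106)**2 + 13*(-106)) = (1 - 1848) - (217 + 11236 - 1378) = -1847 - 1*10075 = -1847 - 10075 = -11922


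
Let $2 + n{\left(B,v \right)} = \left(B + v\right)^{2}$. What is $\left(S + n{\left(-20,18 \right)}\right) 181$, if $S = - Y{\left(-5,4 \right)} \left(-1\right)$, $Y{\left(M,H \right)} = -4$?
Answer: $-362$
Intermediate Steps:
$S = -4$ ($S = \left(-1\right) \left(-4\right) \left(-1\right) = 4 \left(-1\right) = -4$)
$n{\left(B,v \right)} = -2 + \left(B + v\right)^{2}$
$\left(S + n{\left(-20,18 \right)}\right) 181 = \left(-4 - \left(2 - \left(-20 + 18\right)^{2}\right)\right) 181 = \left(-4 - \left(2 - \left(-2\right)^{2}\right)\right) 181 = \left(-4 + \left(-2 + 4\right)\right) 181 = \left(-4 + 2\right) 181 = \left(-2\right) 181 = -362$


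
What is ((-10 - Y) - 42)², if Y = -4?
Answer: 2304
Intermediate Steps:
((-10 - Y) - 42)² = ((-10 - 1*(-4)) - 42)² = ((-10 + 4) - 42)² = (-6 - 42)² = (-48)² = 2304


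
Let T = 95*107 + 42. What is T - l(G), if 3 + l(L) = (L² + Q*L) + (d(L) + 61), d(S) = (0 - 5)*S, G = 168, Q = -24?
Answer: -13203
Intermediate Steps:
T = 10207 (T = 10165 + 42 = 10207)
d(S) = -5*S
l(L) = 58 + L² - 29*L (l(L) = -3 + ((L² - 24*L) + (-5*L + 61)) = -3 + ((L² - 24*L) + (61 - 5*L)) = -3 + (61 + L² - 29*L) = 58 + L² - 29*L)
T - l(G) = 10207 - (58 + 168² - 29*168) = 10207 - (58 + 28224 - 4872) = 10207 - 1*23410 = 10207 - 23410 = -13203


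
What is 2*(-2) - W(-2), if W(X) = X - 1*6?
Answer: 4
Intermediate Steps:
W(X) = -6 + X (W(X) = X - 6 = -6 + X)
2*(-2) - W(-2) = 2*(-2) - (-6 - 2) = -4 - 1*(-8) = -4 + 8 = 4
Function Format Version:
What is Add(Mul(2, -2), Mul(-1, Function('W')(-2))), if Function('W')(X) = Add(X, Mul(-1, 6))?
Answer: 4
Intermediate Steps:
Function('W')(X) = Add(-6, X) (Function('W')(X) = Add(X, -6) = Add(-6, X))
Add(Mul(2, -2), Mul(-1, Function('W')(-2))) = Add(Mul(2, -2), Mul(-1, Add(-6, -2))) = Add(-4, Mul(-1, -8)) = Add(-4, 8) = 4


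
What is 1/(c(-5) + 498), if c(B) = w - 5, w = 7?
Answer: 1/500 ≈ 0.0020000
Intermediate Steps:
c(B) = 2 (c(B) = 7 - 5 = 2)
1/(c(-5) + 498) = 1/(2 + 498) = 1/500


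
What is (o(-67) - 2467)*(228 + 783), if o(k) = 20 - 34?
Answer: -2508291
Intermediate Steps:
o(k) = -14
(o(-67) - 2467)*(228 + 783) = (-14 - 2467)*(228 + 783) = -2481*1011 = -2508291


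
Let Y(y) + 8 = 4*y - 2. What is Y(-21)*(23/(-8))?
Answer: 1081/4 ≈ 270.25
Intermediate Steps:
Y(y) = -10 + 4*y (Y(y) = -8 + (4*y - 2) = -8 + (-2 + 4*y) = -10 + 4*y)
Y(-21)*(23/(-8)) = (-10 + 4*(-21))*(23/(-8)) = (-10 - 84)*(23*(-⅛)) = -94*(-23/8) = 1081/4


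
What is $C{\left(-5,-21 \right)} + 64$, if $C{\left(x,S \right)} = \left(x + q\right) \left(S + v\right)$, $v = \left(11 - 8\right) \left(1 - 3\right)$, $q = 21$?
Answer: $-368$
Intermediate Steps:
$v = -6$ ($v = 3 \left(-2\right) = -6$)
$C{\left(x,S \right)} = \left(-6 + S\right) \left(21 + x\right)$ ($C{\left(x,S \right)} = \left(x + 21\right) \left(S - 6\right) = \left(21 + x\right) \left(-6 + S\right) = \left(-6 + S\right) \left(21 + x\right)$)
$C{\left(-5,-21 \right)} + 64 = \left(-126 - -30 + 21 \left(-21\right) - -105\right) + 64 = \left(-126 + 30 - 441 + 105\right) + 64 = -432 + 64 = -368$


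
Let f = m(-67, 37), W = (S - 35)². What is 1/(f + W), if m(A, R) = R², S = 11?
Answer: 1/1945 ≈ 0.00051414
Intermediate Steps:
W = 576 (W = (11 - 35)² = (-24)² = 576)
f = 1369 (f = 37² = 1369)
1/(f + W) = 1/(1369 + 576) = 1/1945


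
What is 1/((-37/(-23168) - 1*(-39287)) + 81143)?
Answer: 23168/2790122277 ≈ 8.3036e-6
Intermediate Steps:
1/((-37/(-23168) - 1*(-39287)) + 81143) = 1/((-37*(-1/23168) + 39287) + 81143) = 1/((37/23168 + 39287) + 81143) = 1/(910201253/23168 + 81143) = 1/(2790122277/23168) = 23168/2790122277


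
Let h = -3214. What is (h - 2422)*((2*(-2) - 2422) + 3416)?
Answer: -5579640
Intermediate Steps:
(h - 2422)*((2*(-2) - 2422) + 3416) = (-3214 - 2422)*((2*(-2) - 2422) + 3416) = -5636*((-4 - 2422) + 3416) = -5636*(-2426 + 3416) = -5636*990 = -5579640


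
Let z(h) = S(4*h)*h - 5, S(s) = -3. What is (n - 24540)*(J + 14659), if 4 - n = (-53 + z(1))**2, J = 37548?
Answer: -1475213199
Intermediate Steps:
z(h) = -5 - 3*h (z(h) = -3*h - 5 = -5 - 3*h)
n = -3717 (n = 4 - (-53 + (-5 - 3*1))**2 = 4 - (-53 + (-5 - 3))**2 = 4 - (-53 - 8)**2 = 4 - 1*(-61)**2 = 4 - 1*3721 = 4 - 3721 = -3717)
(n - 24540)*(J + 14659) = (-3717 - 24540)*(37548 + 14659) = -28257*52207 = -1475213199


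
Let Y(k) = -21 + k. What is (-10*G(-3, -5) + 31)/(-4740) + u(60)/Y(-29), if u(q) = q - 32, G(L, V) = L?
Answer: -13577/23700 ≈ -0.57287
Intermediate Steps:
u(q) = -32 + q
(-10*G(-3, -5) + 31)/(-4740) + u(60)/Y(-29) = (-10*(-3) + 31)/(-4740) + (-32 + 60)/(-21 - 29) = (30 + 31)*(-1/4740) + 28/(-50) = 61*(-1/4740) + 28*(-1/50) = -61/4740 - 14/25 = -13577/23700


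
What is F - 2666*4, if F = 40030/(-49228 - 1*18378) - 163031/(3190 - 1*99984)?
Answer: -34888262129465/3271927582 ≈ -10663.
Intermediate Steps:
F = 3573604983/3271927582 (F = 40030/(-49228 - 18378) - 163031/(3190 - 99984) = 40030/(-67606) - 163031/(-96794) = 40030*(-1/67606) - 163031*(-1/96794) = -20015/33803 + 163031/96794 = 3573604983/3271927582 ≈ 1.0922)
F - 2666*4 = 3573604983/3271927582 - 2666*4 = 3573604983/3271927582 - 10664 = -34888262129465/3271927582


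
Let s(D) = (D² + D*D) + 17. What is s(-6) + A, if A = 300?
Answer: 389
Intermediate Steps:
s(D) = 17 + 2*D² (s(D) = (D² + D²) + 17 = 2*D² + 17 = 17 + 2*D²)
s(-6) + A = (17 + 2*(-6)²) + 300 = (17 + 2*36) + 300 = (17 + 72) + 300 = 89 + 300 = 389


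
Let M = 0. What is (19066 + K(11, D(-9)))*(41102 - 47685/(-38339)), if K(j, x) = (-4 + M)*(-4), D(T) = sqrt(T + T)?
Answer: 4295786898938/5477 ≈ 7.8433e+8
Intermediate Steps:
D(T) = sqrt(2)*sqrt(T) (D(T) = sqrt(2*T) = sqrt(2)*sqrt(T))
K(j, x) = 16 (K(j, x) = (-4 + 0)*(-4) = -4*(-4) = 16)
(19066 + K(11, D(-9)))*(41102 - 47685/(-38339)) = (19066 + 16)*(41102 - 47685/(-38339)) = 19082*(41102 - 47685*(-1/38339)) = 19082*(41102 + 47685/38339) = 19082*(1575857263/38339) = 4295786898938/5477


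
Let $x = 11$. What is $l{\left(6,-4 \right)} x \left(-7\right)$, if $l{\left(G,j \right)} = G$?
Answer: $-462$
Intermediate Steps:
$l{\left(6,-4 \right)} x \left(-7\right) = 6 \cdot 11 \left(-7\right) = 66 \left(-7\right) = -462$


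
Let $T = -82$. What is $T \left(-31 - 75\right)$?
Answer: $8692$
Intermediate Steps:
$T \left(-31 - 75\right) = - 82 \left(-31 - 75\right) = \left(-82\right) \left(-106\right) = 8692$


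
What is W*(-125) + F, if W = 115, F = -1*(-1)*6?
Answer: -14369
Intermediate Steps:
F = 6 (F = 1*6 = 6)
W*(-125) + F = 115*(-125) + 6 = -14375 + 6 = -14369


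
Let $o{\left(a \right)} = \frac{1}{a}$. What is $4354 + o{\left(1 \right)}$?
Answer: $4355$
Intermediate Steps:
$4354 + o{\left(1 \right)} = 4354 + 1^{-1} = 4354 + 1 = 4355$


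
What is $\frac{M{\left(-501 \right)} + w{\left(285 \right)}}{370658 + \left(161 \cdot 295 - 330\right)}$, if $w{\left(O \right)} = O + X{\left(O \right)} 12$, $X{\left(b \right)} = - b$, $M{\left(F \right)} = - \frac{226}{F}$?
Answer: $- \frac{1570409}{209329323} \approx -0.0075021$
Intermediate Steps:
$w{\left(O \right)} = - 11 O$ ($w{\left(O \right)} = O + - O 12 = O - 12 O = - 11 O$)
$\frac{M{\left(-501 \right)} + w{\left(285 \right)}}{370658 + \left(161 \cdot 295 - 330\right)} = \frac{- \frac{226}{-501} - 3135}{370658 + \left(161 \cdot 295 - 330\right)} = \frac{\left(-226\right) \left(- \frac{1}{501}\right) - 3135}{370658 + \left(47495 - 330\right)} = \frac{\frac{226}{501} - 3135}{370658 + 47165} = - \frac{1570409}{501 \cdot 417823} = \left(- \frac{1570409}{501}\right) \frac{1}{417823} = - \frac{1570409}{209329323}$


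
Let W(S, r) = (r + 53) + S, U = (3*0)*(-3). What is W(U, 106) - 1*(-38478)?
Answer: 38637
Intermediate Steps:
U = 0 (U = 0*(-3) = 0)
W(S, r) = 53 + S + r (W(S, r) = (53 + r) + S = 53 + S + r)
W(U, 106) - 1*(-38478) = (53 + 0 + 106) - 1*(-38478) = 159 + 38478 = 38637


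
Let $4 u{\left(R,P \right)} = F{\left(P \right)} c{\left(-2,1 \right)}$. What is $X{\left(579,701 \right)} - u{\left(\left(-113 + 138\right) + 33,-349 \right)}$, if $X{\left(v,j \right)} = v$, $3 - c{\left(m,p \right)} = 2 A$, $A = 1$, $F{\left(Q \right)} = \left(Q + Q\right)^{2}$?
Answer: $-121222$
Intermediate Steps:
$F{\left(Q \right)} = 4 Q^{2}$ ($F{\left(Q \right)} = \left(2 Q\right)^{2} = 4 Q^{2}$)
$c{\left(m,p \right)} = 1$ ($c{\left(m,p \right)} = 3 - 2 \cdot 1 = 3 - 2 = 1$)
$u{\left(R,P \right)} = P^{2}$ ($u{\left(R,P \right)} = \frac{4 P^{2} \cdot 1}{4} = \frac{4 P^{2}}{4} = P^{2}$)
$X{\left(579,701 \right)} - u{\left(\left(-113 + 138\right) + 33,-349 \right)} = 579 - \left(-349\right)^{2} = 579 - 121801 = -121222$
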